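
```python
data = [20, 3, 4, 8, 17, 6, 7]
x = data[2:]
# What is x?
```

data has length 7. The slice data[2:] selects indices [2, 3, 4, 5, 6] (2->4, 3->8, 4->17, 5->6, 6->7), giving [4, 8, 17, 6, 7].

[4, 8, 17, 6, 7]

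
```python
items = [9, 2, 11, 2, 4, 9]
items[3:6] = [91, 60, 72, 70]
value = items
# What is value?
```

items starts as [9, 2, 11, 2, 4, 9] (length 6). The slice items[3:6] covers indices [3, 4, 5] with values [2, 4, 9]. Replacing that slice with [91, 60, 72, 70] (different length) produces [9, 2, 11, 91, 60, 72, 70].

[9, 2, 11, 91, 60, 72, 70]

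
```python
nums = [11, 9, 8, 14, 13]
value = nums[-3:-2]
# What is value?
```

nums has length 5. The slice nums[-3:-2] selects indices [2] (2->8), giving [8].

[8]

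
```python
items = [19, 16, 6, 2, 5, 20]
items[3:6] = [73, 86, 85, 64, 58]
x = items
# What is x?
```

items starts as [19, 16, 6, 2, 5, 20] (length 6). The slice items[3:6] covers indices [3, 4, 5] with values [2, 5, 20]. Replacing that slice with [73, 86, 85, 64, 58] (different length) produces [19, 16, 6, 73, 86, 85, 64, 58].

[19, 16, 6, 73, 86, 85, 64, 58]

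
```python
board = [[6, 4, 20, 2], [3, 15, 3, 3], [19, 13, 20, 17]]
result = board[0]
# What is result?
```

board has 3 rows. Row 0 is [6, 4, 20, 2].

[6, 4, 20, 2]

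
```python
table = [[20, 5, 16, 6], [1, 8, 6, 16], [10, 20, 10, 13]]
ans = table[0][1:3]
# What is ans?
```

table[0] = [20, 5, 16, 6]. table[0] has length 4. The slice table[0][1:3] selects indices [1, 2] (1->5, 2->16), giving [5, 16].

[5, 16]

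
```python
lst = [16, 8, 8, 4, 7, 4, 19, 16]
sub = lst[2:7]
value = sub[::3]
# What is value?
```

lst has length 8. The slice lst[2:7] selects indices [2, 3, 4, 5, 6] (2->8, 3->4, 4->7, 5->4, 6->19), giving [8, 4, 7, 4, 19]. So sub = [8, 4, 7, 4, 19]. sub has length 5. The slice sub[::3] selects indices [0, 3] (0->8, 3->4), giving [8, 4].

[8, 4]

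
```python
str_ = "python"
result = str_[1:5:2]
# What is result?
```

str_ has length 6. The slice str_[1:5:2] selects indices [1, 3] (1->'y', 3->'h'), giving 'yh'.

'yh'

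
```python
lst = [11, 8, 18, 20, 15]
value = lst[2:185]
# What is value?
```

lst has length 5. The slice lst[2:185] selects indices [2, 3, 4] (2->18, 3->20, 4->15), giving [18, 20, 15].

[18, 20, 15]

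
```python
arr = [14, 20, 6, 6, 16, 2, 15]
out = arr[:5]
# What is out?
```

arr has length 7. The slice arr[:5] selects indices [0, 1, 2, 3, 4] (0->14, 1->20, 2->6, 3->6, 4->16), giving [14, 20, 6, 6, 16].

[14, 20, 6, 6, 16]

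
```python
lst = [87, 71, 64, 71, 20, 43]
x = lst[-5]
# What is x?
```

lst has length 6. Negative index -5 maps to positive index 6 + (-5) = 1. lst[1] = 71.

71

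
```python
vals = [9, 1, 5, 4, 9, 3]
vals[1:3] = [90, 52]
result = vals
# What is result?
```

vals starts as [9, 1, 5, 4, 9, 3] (length 6). The slice vals[1:3] covers indices [1, 2] with values [1, 5]. Replacing that slice with [90, 52] (same length) produces [9, 90, 52, 4, 9, 3].

[9, 90, 52, 4, 9, 3]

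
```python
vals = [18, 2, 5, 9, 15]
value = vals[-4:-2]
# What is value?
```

vals has length 5. The slice vals[-4:-2] selects indices [1, 2] (1->2, 2->5), giving [2, 5].

[2, 5]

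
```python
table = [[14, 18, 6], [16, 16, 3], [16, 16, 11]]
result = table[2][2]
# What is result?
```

table[2] = [16, 16, 11]. Taking column 2 of that row yields 11.

11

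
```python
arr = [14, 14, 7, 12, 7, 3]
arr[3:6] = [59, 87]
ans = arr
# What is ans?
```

arr starts as [14, 14, 7, 12, 7, 3] (length 6). The slice arr[3:6] covers indices [3, 4, 5] with values [12, 7, 3]. Replacing that slice with [59, 87] (different length) produces [14, 14, 7, 59, 87].

[14, 14, 7, 59, 87]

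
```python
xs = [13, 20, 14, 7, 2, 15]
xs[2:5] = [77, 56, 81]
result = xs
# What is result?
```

xs starts as [13, 20, 14, 7, 2, 15] (length 6). The slice xs[2:5] covers indices [2, 3, 4] with values [14, 7, 2]. Replacing that slice with [77, 56, 81] (same length) produces [13, 20, 77, 56, 81, 15].

[13, 20, 77, 56, 81, 15]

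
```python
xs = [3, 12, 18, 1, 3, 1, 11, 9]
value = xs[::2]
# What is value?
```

xs has length 8. The slice xs[::2] selects indices [0, 2, 4, 6] (0->3, 2->18, 4->3, 6->11), giving [3, 18, 3, 11].

[3, 18, 3, 11]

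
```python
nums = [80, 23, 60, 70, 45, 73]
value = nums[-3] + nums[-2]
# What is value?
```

nums has length 6. Negative index -3 maps to positive index 6 + (-3) = 3. nums[3] = 70.
nums has length 6. Negative index -2 maps to positive index 6 + (-2) = 4. nums[4] = 45.
Sum: 70 + 45 = 115.

115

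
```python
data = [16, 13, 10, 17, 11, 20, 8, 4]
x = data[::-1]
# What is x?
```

data has length 8. The slice data[::-1] selects indices [7, 6, 5, 4, 3, 2, 1, 0] (7->4, 6->8, 5->20, 4->11, 3->17, 2->10, 1->13, 0->16), giving [4, 8, 20, 11, 17, 10, 13, 16].

[4, 8, 20, 11, 17, 10, 13, 16]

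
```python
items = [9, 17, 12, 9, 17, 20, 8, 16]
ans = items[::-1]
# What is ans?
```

items has length 8. The slice items[::-1] selects indices [7, 6, 5, 4, 3, 2, 1, 0] (7->16, 6->8, 5->20, 4->17, 3->9, 2->12, 1->17, 0->9), giving [16, 8, 20, 17, 9, 12, 17, 9].

[16, 8, 20, 17, 9, 12, 17, 9]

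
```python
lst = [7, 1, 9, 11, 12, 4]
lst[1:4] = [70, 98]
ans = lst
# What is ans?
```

lst starts as [7, 1, 9, 11, 12, 4] (length 6). The slice lst[1:4] covers indices [1, 2, 3] with values [1, 9, 11]. Replacing that slice with [70, 98] (different length) produces [7, 70, 98, 12, 4].

[7, 70, 98, 12, 4]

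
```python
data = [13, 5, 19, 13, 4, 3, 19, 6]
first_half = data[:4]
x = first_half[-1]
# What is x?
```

data has length 8. The slice data[:4] selects indices [0, 1, 2, 3] (0->13, 1->5, 2->19, 3->13), giving [13, 5, 19, 13]. So first_half = [13, 5, 19, 13]. Then first_half[-1] = 13.

13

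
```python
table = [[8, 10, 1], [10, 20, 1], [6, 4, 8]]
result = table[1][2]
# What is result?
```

table[1] = [10, 20, 1]. Taking column 2 of that row yields 1.

1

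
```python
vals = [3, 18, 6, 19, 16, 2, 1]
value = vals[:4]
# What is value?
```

vals has length 7. The slice vals[:4] selects indices [0, 1, 2, 3] (0->3, 1->18, 2->6, 3->19), giving [3, 18, 6, 19].

[3, 18, 6, 19]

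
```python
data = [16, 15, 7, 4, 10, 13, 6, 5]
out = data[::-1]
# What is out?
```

data has length 8. The slice data[::-1] selects indices [7, 6, 5, 4, 3, 2, 1, 0] (7->5, 6->6, 5->13, 4->10, 3->4, 2->7, 1->15, 0->16), giving [5, 6, 13, 10, 4, 7, 15, 16].

[5, 6, 13, 10, 4, 7, 15, 16]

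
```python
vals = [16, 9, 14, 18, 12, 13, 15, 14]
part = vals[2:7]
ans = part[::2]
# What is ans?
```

vals has length 8. The slice vals[2:7] selects indices [2, 3, 4, 5, 6] (2->14, 3->18, 4->12, 5->13, 6->15), giving [14, 18, 12, 13, 15]. So part = [14, 18, 12, 13, 15]. part has length 5. The slice part[::2] selects indices [0, 2, 4] (0->14, 2->12, 4->15), giving [14, 12, 15].

[14, 12, 15]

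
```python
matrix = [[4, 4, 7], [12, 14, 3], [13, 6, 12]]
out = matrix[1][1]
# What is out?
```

matrix[1] = [12, 14, 3]. Taking column 1 of that row yields 14.

14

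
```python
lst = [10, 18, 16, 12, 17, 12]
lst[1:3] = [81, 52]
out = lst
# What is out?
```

lst starts as [10, 18, 16, 12, 17, 12] (length 6). The slice lst[1:3] covers indices [1, 2] with values [18, 16]. Replacing that slice with [81, 52] (same length) produces [10, 81, 52, 12, 17, 12].

[10, 81, 52, 12, 17, 12]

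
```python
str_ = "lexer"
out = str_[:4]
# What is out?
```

str_ has length 5. The slice str_[:4] selects indices [0, 1, 2, 3] (0->'l', 1->'e', 2->'x', 3->'e'), giving 'lexe'.

'lexe'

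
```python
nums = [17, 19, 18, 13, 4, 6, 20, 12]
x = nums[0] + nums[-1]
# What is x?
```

nums has length 8. nums[0] = 17.
nums has length 8. Negative index -1 maps to positive index 8 + (-1) = 7. nums[7] = 12.
Sum: 17 + 12 = 29.

29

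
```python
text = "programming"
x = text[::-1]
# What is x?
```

text has length 11. The slice text[::-1] selects indices [10, 9, 8, 7, 6, 5, 4, 3, 2, 1, 0] (10->'g', 9->'n', 8->'i', 7->'m', 6->'m', 5->'a', 4->'r', 3->'g', 2->'o', 1->'r', 0->'p'), giving 'gnimmargorp'.

'gnimmargorp'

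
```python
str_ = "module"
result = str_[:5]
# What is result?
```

str_ has length 6. The slice str_[:5] selects indices [0, 1, 2, 3, 4] (0->'m', 1->'o', 2->'d', 3->'u', 4->'l'), giving 'modul'.

'modul'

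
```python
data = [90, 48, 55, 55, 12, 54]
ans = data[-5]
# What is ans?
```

data has length 6. Negative index -5 maps to positive index 6 + (-5) = 1. data[1] = 48.

48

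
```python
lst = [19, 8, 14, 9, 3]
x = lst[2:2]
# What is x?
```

lst has length 5. The slice lst[2:2] resolves to an empty index range, so the result is [].

[]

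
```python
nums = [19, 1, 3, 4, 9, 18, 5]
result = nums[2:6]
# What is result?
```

nums has length 7. The slice nums[2:6] selects indices [2, 3, 4, 5] (2->3, 3->4, 4->9, 5->18), giving [3, 4, 9, 18].

[3, 4, 9, 18]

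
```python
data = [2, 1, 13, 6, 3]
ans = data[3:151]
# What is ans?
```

data has length 5. The slice data[3:151] selects indices [3, 4] (3->6, 4->3), giving [6, 3].

[6, 3]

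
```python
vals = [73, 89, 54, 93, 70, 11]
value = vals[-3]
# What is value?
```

vals has length 6. Negative index -3 maps to positive index 6 + (-3) = 3. vals[3] = 93.

93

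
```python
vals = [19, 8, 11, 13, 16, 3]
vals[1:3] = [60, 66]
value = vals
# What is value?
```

vals starts as [19, 8, 11, 13, 16, 3] (length 6). The slice vals[1:3] covers indices [1, 2] with values [8, 11]. Replacing that slice with [60, 66] (same length) produces [19, 60, 66, 13, 16, 3].

[19, 60, 66, 13, 16, 3]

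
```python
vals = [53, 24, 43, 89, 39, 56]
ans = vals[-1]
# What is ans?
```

vals has length 6. Negative index -1 maps to positive index 6 + (-1) = 5. vals[5] = 56.

56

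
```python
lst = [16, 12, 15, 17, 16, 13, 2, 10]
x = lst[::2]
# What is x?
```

lst has length 8. The slice lst[::2] selects indices [0, 2, 4, 6] (0->16, 2->15, 4->16, 6->2), giving [16, 15, 16, 2].

[16, 15, 16, 2]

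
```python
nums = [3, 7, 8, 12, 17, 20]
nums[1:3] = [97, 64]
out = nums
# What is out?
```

nums starts as [3, 7, 8, 12, 17, 20] (length 6). The slice nums[1:3] covers indices [1, 2] with values [7, 8]. Replacing that slice with [97, 64] (same length) produces [3, 97, 64, 12, 17, 20].

[3, 97, 64, 12, 17, 20]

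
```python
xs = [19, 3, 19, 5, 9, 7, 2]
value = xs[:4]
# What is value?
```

xs has length 7. The slice xs[:4] selects indices [0, 1, 2, 3] (0->19, 1->3, 2->19, 3->5), giving [19, 3, 19, 5].

[19, 3, 19, 5]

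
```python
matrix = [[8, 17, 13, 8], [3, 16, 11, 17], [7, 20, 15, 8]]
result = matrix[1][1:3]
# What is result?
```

matrix[1] = [3, 16, 11, 17]. matrix[1] has length 4. The slice matrix[1][1:3] selects indices [1, 2] (1->16, 2->11), giving [16, 11].

[16, 11]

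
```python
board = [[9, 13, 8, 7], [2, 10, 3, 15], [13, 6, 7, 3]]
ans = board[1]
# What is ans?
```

board has 3 rows. Row 1 is [2, 10, 3, 15].

[2, 10, 3, 15]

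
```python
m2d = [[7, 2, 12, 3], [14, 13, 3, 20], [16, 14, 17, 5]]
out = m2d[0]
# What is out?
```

m2d has 3 rows. Row 0 is [7, 2, 12, 3].

[7, 2, 12, 3]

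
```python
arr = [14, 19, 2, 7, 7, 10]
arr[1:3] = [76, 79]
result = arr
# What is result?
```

arr starts as [14, 19, 2, 7, 7, 10] (length 6). The slice arr[1:3] covers indices [1, 2] with values [19, 2]. Replacing that slice with [76, 79] (same length) produces [14, 76, 79, 7, 7, 10].

[14, 76, 79, 7, 7, 10]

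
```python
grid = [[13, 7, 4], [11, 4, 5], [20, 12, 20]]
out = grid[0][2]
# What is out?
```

grid[0] = [13, 7, 4]. Taking column 2 of that row yields 4.

4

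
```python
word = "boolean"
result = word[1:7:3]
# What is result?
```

word has length 7. The slice word[1:7:3] selects indices [1, 4] (1->'o', 4->'e'), giving 'oe'.

'oe'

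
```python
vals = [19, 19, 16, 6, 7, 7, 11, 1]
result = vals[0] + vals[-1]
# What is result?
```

vals has length 8. vals[0] = 19.
vals has length 8. Negative index -1 maps to positive index 8 + (-1) = 7. vals[7] = 1.
Sum: 19 + 1 = 20.

20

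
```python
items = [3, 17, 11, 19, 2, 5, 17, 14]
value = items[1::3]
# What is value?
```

items has length 8. The slice items[1::3] selects indices [1, 4, 7] (1->17, 4->2, 7->14), giving [17, 2, 14].

[17, 2, 14]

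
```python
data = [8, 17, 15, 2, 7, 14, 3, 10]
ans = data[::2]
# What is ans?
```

data has length 8. The slice data[::2] selects indices [0, 2, 4, 6] (0->8, 2->15, 4->7, 6->3), giving [8, 15, 7, 3].

[8, 15, 7, 3]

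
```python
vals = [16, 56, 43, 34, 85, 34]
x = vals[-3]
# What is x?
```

vals has length 6. Negative index -3 maps to positive index 6 + (-3) = 3. vals[3] = 34.

34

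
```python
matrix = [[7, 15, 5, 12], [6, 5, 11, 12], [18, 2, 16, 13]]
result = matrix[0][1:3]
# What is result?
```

matrix[0] = [7, 15, 5, 12]. matrix[0] has length 4. The slice matrix[0][1:3] selects indices [1, 2] (1->15, 2->5), giving [15, 5].

[15, 5]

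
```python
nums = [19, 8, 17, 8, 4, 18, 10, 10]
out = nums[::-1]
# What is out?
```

nums has length 8. The slice nums[::-1] selects indices [7, 6, 5, 4, 3, 2, 1, 0] (7->10, 6->10, 5->18, 4->4, 3->8, 2->17, 1->8, 0->19), giving [10, 10, 18, 4, 8, 17, 8, 19].

[10, 10, 18, 4, 8, 17, 8, 19]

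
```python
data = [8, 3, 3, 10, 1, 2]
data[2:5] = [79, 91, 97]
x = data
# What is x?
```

data starts as [8, 3, 3, 10, 1, 2] (length 6). The slice data[2:5] covers indices [2, 3, 4] with values [3, 10, 1]. Replacing that slice with [79, 91, 97] (same length) produces [8, 3, 79, 91, 97, 2].

[8, 3, 79, 91, 97, 2]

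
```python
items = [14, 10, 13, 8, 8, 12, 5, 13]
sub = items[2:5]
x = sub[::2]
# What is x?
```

items has length 8. The slice items[2:5] selects indices [2, 3, 4] (2->13, 3->8, 4->8), giving [13, 8, 8]. So sub = [13, 8, 8]. sub has length 3. The slice sub[::2] selects indices [0, 2] (0->13, 2->8), giving [13, 8].

[13, 8]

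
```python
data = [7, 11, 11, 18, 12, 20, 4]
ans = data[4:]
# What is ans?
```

data has length 7. The slice data[4:] selects indices [4, 5, 6] (4->12, 5->20, 6->4), giving [12, 20, 4].

[12, 20, 4]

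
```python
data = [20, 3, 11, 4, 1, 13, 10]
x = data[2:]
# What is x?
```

data has length 7. The slice data[2:] selects indices [2, 3, 4, 5, 6] (2->11, 3->4, 4->1, 5->13, 6->10), giving [11, 4, 1, 13, 10].

[11, 4, 1, 13, 10]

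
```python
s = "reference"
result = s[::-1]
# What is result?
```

s has length 9. The slice s[::-1] selects indices [8, 7, 6, 5, 4, 3, 2, 1, 0] (8->'e', 7->'c', 6->'n', 5->'e', 4->'r', 3->'e', 2->'f', 1->'e', 0->'r'), giving 'ecnerefer'.

'ecnerefer'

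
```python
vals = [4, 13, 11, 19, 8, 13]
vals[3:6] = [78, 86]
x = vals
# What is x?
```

vals starts as [4, 13, 11, 19, 8, 13] (length 6). The slice vals[3:6] covers indices [3, 4, 5] with values [19, 8, 13]. Replacing that slice with [78, 86] (different length) produces [4, 13, 11, 78, 86].

[4, 13, 11, 78, 86]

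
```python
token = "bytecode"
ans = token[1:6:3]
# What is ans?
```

token has length 8. The slice token[1:6:3] selects indices [1, 4] (1->'y', 4->'c'), giving 'yc'.

'yc'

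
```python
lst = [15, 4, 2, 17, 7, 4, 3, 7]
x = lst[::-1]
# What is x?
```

lst has length 8. The slice lst[::-1] selects indices [7, 6, 5, 4, 3, 2, 1, 0] (7->7, 6->3, 5->4, 4->7, 3->17, 2->2, 1->4, 0->15), giving [7, 3, 4, 7, 17, 2, 4, 15].

[7, 3, 4, 7, 17, 2, 4, 15]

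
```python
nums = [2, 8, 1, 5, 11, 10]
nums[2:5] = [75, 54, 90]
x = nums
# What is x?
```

nums starts as [2, 8, 1, 5, 11, 10] (length 6). The slice nums[2:5] covers indices [2, 3, 4] with values [1, 5, 11]. Replacing that slice with [75, 54, 90] (same length) produces [2, 8, 75, 54, 90, 10].

[2, 8, 75, 54, 90, 10]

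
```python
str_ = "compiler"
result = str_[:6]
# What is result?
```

str_ has length 8. The slice str_[:6] selects indices [0, 1, 2, 3, 4, 5] (0->'c', 1->'o', 2->'m', 3->'p', 4->'i', 5->'l'), giving 'compil'.

'compil'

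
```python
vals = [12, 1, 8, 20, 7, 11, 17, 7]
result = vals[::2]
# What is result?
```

vals has length 8. The slice vals[::2] selects indices [0, 2, 4, 6] (0->12, 2->8, 4->7, 6->17), giving [12, 8, 7, 17].

[12, 8, 7, 17]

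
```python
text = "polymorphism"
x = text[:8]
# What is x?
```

text has length 12. The slice text[:8] selects indices [0, 1, 2, 3, 4, 5, 6, 7] (0->'p', 1->'o', 2->'l', 3->'y', 4->'m', 5->'o', 6->'r', 7->'p'), giving 'polymorp'.

'polymorp'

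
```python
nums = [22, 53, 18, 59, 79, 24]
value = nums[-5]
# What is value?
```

nums has length 6. Negative index -5 maps to positive index 6 + (-5) = 1. nums[1] = 53.

53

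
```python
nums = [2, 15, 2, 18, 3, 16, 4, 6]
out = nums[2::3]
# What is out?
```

nums has length 8. The slice nums[2::3] selects indices [2, 5] (2->2, 5->16), giving [2, 16].

[2, 16]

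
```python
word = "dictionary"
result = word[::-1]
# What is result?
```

word has length 10. The slice word[::-1] selects indices [9, 8, 7, 6, 5, 4, 3, 2, 1, 0] (9->'y', 8->'r', 7->'a', 6->'n', 5->'o', 4->'i', 3->'t', 2->'c', 1->'i', 0->'d'), giving 'yranoitcid'.

'yranoitcid'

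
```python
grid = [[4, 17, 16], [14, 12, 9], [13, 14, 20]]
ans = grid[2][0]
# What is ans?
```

grid[2] = [13, 14, 20]. Taking column 0 of that row yields 13.

13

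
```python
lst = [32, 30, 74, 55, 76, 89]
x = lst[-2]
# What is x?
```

lst has length 6. Negative index -2 maps to positive index 6 + (-2) = 4. lst[4] = 76.

76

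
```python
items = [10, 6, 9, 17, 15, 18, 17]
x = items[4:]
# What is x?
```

items has length 7. The slice items[4:] selects indices [4, 5, 6] (4->15, 5->18, 6->17), giving [15, 18, 17].

[15, 18, 17]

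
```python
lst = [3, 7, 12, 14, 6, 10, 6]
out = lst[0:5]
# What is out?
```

lst has length 7. The slice lst[0:5] selects indices [0, 1, 2, 3, 4] (0->3, 1->7, 2->12, 3->14, 4->6), giving [3, 7, 12, 14, 6].

[3, 7, 12, 14, 6]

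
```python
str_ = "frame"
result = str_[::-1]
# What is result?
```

str_ has length 5. The slice str_[::-1] selects indices [4, 3, 2, 1, 0] (4->'e', 3->'m', 2->'a', 1->'r', 0->'f'), giving 'emarf'.

'emarf'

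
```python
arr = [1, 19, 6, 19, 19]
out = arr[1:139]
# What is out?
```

arr has length 5. The slice arr[1:139] selects indices [1, 2, 3, 4] (1->19, 2->6, 3->19, 4->19), giving [19, 6, 19, 19].

[19, 6, 19, 19]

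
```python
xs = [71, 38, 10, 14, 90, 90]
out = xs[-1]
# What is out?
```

xs has length 6. Negative index -1 maps to positive index 6 + (-1) = 5. xs[5] = 90.

90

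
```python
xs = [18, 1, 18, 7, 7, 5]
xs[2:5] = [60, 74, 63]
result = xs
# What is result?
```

xs starts as [18, 1, 18, 7, 7, 5] (length 6). The slice xs[2:5] covers indices [2, 3, 4] with values [18, 7, 7]. Replacing that slice with [60, 74, 63] (same length) produces [18, 1, 60, 74, 63, 5].

[18, 1, 60, 74, 63, 5]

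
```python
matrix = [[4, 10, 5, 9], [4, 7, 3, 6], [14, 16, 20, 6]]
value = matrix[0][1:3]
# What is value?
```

matrix[0] = [4, 10, 5, 9]. matrix[0] has length 4. The slice matrix[0][1:3] selects indices [1, 2] (1->10, 2->5), giving [10, 5].

[10, 5]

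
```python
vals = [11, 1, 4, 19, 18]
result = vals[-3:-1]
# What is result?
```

vals has length 5. The slice vals[-3:-1] selects indices [2, 3] (2->4, 3->19), giving [4, 19].

[4, 19]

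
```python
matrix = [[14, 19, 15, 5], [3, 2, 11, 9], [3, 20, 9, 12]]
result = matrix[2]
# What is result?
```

matrix has 3 rows. Row 2 is [3, 20, 9, 12].

[3, 20, 9, 12]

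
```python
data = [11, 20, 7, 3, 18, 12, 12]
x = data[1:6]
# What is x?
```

data has length 7. The slice data[1:6] selects indices [1, 2, 3, 4, 5] (1->20, 2->7, 3->3, 4->18, 5->12), giving [20, 7, 3, 18, 12].

[20, 7, 3, 18, 12]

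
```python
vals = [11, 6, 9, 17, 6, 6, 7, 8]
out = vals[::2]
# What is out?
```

vals has length 8. The slice vals[::2] selects indices [0, 2, 4, 6] (0->11, 2->9, 4->6, 6->7), giving [11, 9, 6, 7].

[11, 9, 6, 7]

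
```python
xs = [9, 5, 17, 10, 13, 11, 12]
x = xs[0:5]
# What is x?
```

xs has length 7. The slice xs[0:5] selects indices [0, 1, 2, 3, 4] (0->9, 1->5, 2->17, 3->10, 4->13), giving [9, 5, 17, 10, 13].

[9, 5, 17, 10, 13]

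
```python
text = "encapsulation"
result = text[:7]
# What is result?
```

text has length 13. The slice text[:7] selects indices [0, 1, 2, 3, 4, 5, 6] (0->'e', 1->'n', 2->'c', 3->'a', 4->'p', 5->'s', 6->'u'), giving 'encapsu'.

'encapsu'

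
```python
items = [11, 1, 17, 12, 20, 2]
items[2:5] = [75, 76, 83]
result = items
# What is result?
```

items starts as [11, 1, 17, 12, 20, 2] (length 6). The slice items[2:5] covers indices [2, 3, 4] with values [17, 12, 20]. Replacing that slice with [75, 76, 83] (same length) produces [11, 1, 75, 76, 83, 2].

[11, 1, 75, 76, 83, 2]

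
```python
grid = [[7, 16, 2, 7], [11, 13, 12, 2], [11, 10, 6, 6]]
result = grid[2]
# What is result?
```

grid has 3 rows. Row 2 is [11, 10, 6, 6].

[11, 10, 6, 6]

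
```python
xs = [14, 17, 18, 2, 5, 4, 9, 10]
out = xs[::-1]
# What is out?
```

xs has length 8. The slice xs[::-1] selects indices [7, 6, 5, 4, 3, 2, 1, 0] (7->10, 6->9, 5->4, 4->5, 3->2, 2->18, 1->17, 0->14), giving [10, 9, 4, 5, 2, 18, 17, 14].

[10, 9, 4, 5, 2, 18, 17, 14]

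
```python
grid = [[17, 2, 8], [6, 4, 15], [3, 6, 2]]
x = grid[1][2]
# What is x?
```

grid[1] = [6, 4, 15]. Taking column 2 of that row yields 15.

15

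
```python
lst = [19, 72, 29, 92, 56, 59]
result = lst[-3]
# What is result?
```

lst has length 6. Negative index -3 maps to positive index 6 + (-3) = 3. lst[3] = 92.

92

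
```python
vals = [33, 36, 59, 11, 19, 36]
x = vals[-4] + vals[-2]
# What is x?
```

vals has length 6. Negative index -4 maps to positive index 6 + (-4) = 2. vals[2] = 59.
vals has length 6. Negative index -2 maps to positive index 6 + (-2) = 4. vals[4] = 19.
Sum: 59 + 19 = 78.

78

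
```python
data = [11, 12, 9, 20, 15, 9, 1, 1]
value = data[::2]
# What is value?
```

data has length 8. The slice data[::2] selects indices [0, 2, 4, 6] (0->11, 2->9, 4->15, 6->1), giving [11, 9, 15, 1].

[11, 9, 15, 1]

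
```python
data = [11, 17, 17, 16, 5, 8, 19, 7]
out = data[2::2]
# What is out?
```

data has length 8. The slice data[2::2] selects indices [2, 4, 6] (2->17, 4->5, 6->19), giving [17, 5, 19].

[17, 5, 19]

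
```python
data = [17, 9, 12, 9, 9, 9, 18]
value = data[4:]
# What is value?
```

data has length 7. The slice data[4:] selects indices [4, 5, 6] (4->9, 5->9, 6->18), giving [9, 9, 18].

[9, 9, 18]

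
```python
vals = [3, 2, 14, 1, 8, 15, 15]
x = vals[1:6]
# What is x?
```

vals has length 7. The slice vals[1:6] selects indices [1, 2, 3, 4, 5] (1->2, 2->14, 3->1, 4->8, 5->15), giving [2, 14, 1, 8, 15].

[2, 14, 1, 8, 15]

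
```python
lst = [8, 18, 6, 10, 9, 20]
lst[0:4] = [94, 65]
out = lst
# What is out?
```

lst starts as [8, 18, 6, 10, 9, 20] (length 6). The slice lst[0:4] covers indices [0, 1, 2, 3] with values [8, 18, 6, 10]. Replacing that slice with [94, 65] (different length) produces [94, 65, 9, 20].

[94, 65, 9, 20]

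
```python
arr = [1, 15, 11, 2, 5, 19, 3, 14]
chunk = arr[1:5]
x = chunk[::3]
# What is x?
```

arr has length 8. The slice arr[1:5] selects indices [1, 2, 3, 4] (1->15, 2->11, 3->2, 4->5), giving [15, 11, 2, 5]. So chunk = [15, 11, 2, 5]. chunk has length 4. The slice chunk[::3] selects indices [0, 3] (0->15, 3->5), giving [15, 5].

[15, 5]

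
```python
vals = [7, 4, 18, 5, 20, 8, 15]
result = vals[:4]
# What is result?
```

vals has length 7. The slice vals[:4] selects indices [0, 1, 2, 3] (0->7, 1->4, 2->18, 3->5), giving [7, 4, 18, 5].

[7, 4, 18, 5]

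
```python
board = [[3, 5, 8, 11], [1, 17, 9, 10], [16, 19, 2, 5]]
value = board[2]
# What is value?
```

board has 3 rows. Row 2 is [16, 19, 2, 5].

[16, 19, 2, 5]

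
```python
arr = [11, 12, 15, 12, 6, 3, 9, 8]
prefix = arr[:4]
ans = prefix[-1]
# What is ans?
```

arr has length 8. The slice arr[:4] selects indices [0, 1, 2, 3] (0->11, 1->12, 2->15, 3->12), giving [11, 12, 15, 12]. So prefix = [11, 12, 15, 12]. Then prefix[-1] = 12.

12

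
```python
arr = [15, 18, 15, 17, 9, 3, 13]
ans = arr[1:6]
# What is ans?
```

arr has length 7. The slice arr[1:6] selects indices [1, 2, 3, 4, 5] (1->18, 2->15, 3->17, 4->9, 5->3), giving [18, 15, 17, 9, 3].

[18, 15, 17, 9, 3]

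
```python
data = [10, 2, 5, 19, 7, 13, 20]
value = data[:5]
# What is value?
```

data has length 7. The slice data[:5] selects indices [0, 1, 2, 3, 4] (0->10, 1->2, 2->5, 3->19, 4->7), giving [10, 2, 5, 19, 7].

[10, 2, 5, 19, 7]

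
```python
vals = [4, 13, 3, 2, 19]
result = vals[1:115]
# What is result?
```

vals has length 5. The slice vals[1:115] selects indices [1, 2, 3, 4] (1->13, 2->3, 3->2, 4->19), giving [13, 3, 2, 19].

[13, 3, 2, 19]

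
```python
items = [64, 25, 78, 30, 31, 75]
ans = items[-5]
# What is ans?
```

items has length 6. Negative index -5 maps to positive index 6 + (-5) = 1. items[1] = 25.

25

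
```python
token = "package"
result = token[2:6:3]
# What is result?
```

token has length 7. The slice token[2:6:3] selects indices [2, 5] (2->'c', 5->'g'), giving 'cg'.

'cg'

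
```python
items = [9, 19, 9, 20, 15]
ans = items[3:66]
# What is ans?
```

items has length 5. The slice items[3:66] selects indices [3, 4] (3->20, 4->15), giving [20, 15].

[20, 15]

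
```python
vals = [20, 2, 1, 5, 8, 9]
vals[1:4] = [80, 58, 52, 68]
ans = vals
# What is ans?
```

vals starts as [20, 2, 1, 5, 8, 9] (length 6). The slice vals[1:4] covers indices [1, 2, 3] with values [2, 1, 5]. Replacing that slice with [80, 58, 52, 68] (different length) produces [20, 80, 58, 52, 68, 8, 9].

[20, 80, 58, 52, 68, 8, 9]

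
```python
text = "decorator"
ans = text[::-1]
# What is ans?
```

text has length 9. The slice text[::-1] selects indices [8, 7, 6, 5, 4, 3, 2, 1, 0] (8->'r', 7->'o', 6->'t', 5->'a', 4->'r', 3->'o', 2->'c', 1->'e', 0->'d'), giving 'rotaroced'.

'rotaroced'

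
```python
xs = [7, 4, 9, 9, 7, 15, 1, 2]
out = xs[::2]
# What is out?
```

xs has length 8. The slice xs[::2] selects indices [0, 2, 4, 6] (0->7, 2->9, 4->7, 6->1), giving [7, 9, 7, 1].

[7, 9, 7, 1]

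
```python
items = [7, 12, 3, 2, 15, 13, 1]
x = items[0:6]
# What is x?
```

items has length 7. The slice items[0:6] selects indices [0, 1, 2, 3, 4, 5] (0->7, 1->12, 2->3, 3->2, 4->15, 5->13), giving [7, 12, 3, 2, 15, 13].

[7, 12, 3, 2, 15, 13]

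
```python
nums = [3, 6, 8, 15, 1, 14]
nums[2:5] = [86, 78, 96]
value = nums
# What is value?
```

nums starts as [3, 6, 8, 15, 1, 14] (length 6). The slice nums[2:5] covers indices [2, 3, 4] with values [8, 15, 1]. Replacing that slice with [86, 78, 96] (same length) produces [3, 6, 86, 78, 96, 14].

[3, 6, 86, 78, 96, 14]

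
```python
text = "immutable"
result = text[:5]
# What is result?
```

text has length 9. The slice text[:5] selects indices [0, 1, 2, 3, 4] (0->'i', 1->'m', 2->'m', 3->'u', 4->'t'), giving 'immut'.

'immut'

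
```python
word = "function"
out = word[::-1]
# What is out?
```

word has length 8. The slice word[::-1] selects indices [7, 6, 5, 4, 3, 2, 1, 0] (7->'n', 6->'o', 5->'i', 4->'t', 3->'c', 2->'n', 1->'u', 0->'f'), giving 'noitcnuf'.

'noitcnuf'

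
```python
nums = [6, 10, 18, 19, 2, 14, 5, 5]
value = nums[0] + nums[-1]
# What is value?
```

nums has length 8. nums[0] = 6.
nums has length 8. Negative index -1 maps to positive index 8 + (-1) = 7. nums[7] = 5.
Sum: 6 + 5 = 11.

11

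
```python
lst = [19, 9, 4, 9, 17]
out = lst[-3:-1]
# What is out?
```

lst has length 5. The slice lst[-3:-1] selects indices [2, 3] (2->4, 3->9), giving [4, 9].

[4, 9]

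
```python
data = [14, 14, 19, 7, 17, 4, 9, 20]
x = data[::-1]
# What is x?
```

data has length 8. The slice data[::-1] selects indices [7, 6, 5, 4, 3, 2, 1, 0] (7->20, 6->9, 5->4, 4->17, 3->7, 2->19, 1->14, 0->14), giving [20, 9, 4, 17, 7, 19, 14, 14].

[20, 9, 4, 17, 7, 19, 14, 14]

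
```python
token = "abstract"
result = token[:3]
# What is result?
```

token has length 8. The slice token[:3] selects indices [0, 1, 2] (0->'a', 1->'b', 2->'s'), giving 'abs'.

'abs'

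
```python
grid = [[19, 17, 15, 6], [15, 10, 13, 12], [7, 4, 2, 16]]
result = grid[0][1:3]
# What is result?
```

grid[0] = [19, 17, 15, 6]. grid[0] has length 4. The slice grid[0][1:3] selects indices [1, 2] (1->17, 2->15), giving [17, 15].

[17, 15]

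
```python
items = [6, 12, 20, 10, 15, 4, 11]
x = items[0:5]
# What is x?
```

items has length 7. The slice items[0:5] selects indices [0, 1, 2, 3, 4] (0->6, 1->12, 2->20, 3->10, 4->15), giving [6, 12, 20, 10, 15].

[6, 12, 20, 10, 15]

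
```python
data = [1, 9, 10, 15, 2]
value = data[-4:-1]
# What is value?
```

data has length 5. The slice data[-4:-1] selects indices [1, 2, 3] (1->9, 2->10, 3->15), giving [9, 10, 15].

[9, 10, 15]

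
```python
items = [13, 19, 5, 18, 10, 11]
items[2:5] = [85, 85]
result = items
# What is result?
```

items starts as [13, 19, 5, 18, 10, 11] (length 6). The slice items[2:5] covers indices [2, 3, 4] with values [5, 18, 10]. Replacing that slice with [85, 85] (different length) produces [13, 19, 85, 85, 11].

[13, 19, 85, 85, 11]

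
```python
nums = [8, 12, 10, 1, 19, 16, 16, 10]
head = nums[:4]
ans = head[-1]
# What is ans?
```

nums has length 8. The slice nums[:4] selects indices [0, 1, 2, 3] (0->8, 1->12, 2->10, 3->1), giving [8, 12, 10, 1]. So head = [8, 12, 10, 1]. Then head[-1] = 1.

1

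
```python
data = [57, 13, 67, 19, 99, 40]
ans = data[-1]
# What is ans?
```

data has length 6. Negative index -1 maps to positive index 6 + (-1) = 5. data[5] = 40.

40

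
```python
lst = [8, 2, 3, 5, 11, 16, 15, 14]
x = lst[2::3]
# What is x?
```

lst has length 8. The slice lst[2::3] selects indices [2, 5] (2->3, 5->16), giving [3, 16].

[3, 16]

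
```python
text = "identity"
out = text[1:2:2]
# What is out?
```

text has length 8. The slice text[1:2:2] selects indices [1] (1->'d'), giving 'd'.

'd'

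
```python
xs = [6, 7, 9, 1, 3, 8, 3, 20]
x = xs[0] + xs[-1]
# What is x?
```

xs has length 8. xs[0] = 6.
xs has length 8. Negative index -1 maps to positive index 8 + (-1) = 7. xs[7] = 20.
Sum: 6 + 20 = 26.

26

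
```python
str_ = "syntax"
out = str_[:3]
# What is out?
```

str_ has length 6. The slice str_[:3] selects indices [0, 1, 2] (0->'s', 1->'y', 2->'n'), giving 'syn'.

'syn'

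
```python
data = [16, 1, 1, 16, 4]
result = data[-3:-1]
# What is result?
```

data has length 5. The slice data[-3:-1] selects indices [2, 3] (2->1, 3->16), giving [1, 16].

[1, 16]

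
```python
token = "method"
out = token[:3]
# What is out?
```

token has length 6. The slice token[:3] selects indices [0, 1, 2] (0->'m', 1->'e', 2->'t'), giving 'met'.

'met'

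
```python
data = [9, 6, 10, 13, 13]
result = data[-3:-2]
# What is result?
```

data has length 5. The slice data[-3:-2] selects indices [2] (2->10), giving [10].

[10]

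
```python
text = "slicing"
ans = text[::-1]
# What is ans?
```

text has length 7. The slice text[::-1] selects indices [6, 5, 4, 3, 2, 1, 0] (6->'g', 5->'n', 4->'i', 3->'c', 2->'i', 1->'l', 0->'s'), giving 'gnicils'.

'gnicils'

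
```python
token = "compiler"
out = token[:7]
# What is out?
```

token has length 8. The slice token[:7] selects indices [0, 1, 2, 3, 4, 5, 6] (0->'c', 1->'o', 2->'m', 3->'p', 4->'i', 5->'l', 6->'e'), giving 'compile'.

'compile'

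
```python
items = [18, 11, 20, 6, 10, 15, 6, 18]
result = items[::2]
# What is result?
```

items has length 8. The slice items[::2] selects indices [0, 2, 4, 6] (0->18, 2->20, 4->10, 6->6), giving [18, 20, 10, 6].

[18, 20, 10, 6]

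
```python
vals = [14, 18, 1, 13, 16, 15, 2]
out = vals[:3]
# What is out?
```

vals has length 7. The slice vals[:3] selects indices [0, 1, 2] (0->14, 1->18, 2->1), giving [14, 18, 1].

[14, 18, 1]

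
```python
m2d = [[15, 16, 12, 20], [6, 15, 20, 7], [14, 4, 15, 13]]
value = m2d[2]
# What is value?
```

m2d has 3 rows. Row 2 is [14, 4, 15, 13].

[14, 4, 15, 13]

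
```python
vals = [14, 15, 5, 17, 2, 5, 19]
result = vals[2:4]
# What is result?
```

vals has length 7. The slice vals[2:4] selects indices [2, 3] (2->5, 3->17), giving [5, 17].

[5, 17]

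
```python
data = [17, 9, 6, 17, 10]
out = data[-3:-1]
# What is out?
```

data has length 5. The slice data[-3:-1] selects indices [2, 3] (2->6, 3->17), giving [6, 17].

[6, 17]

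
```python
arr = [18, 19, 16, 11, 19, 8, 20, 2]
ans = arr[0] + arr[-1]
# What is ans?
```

arr has length 8. arr[0] = 18.
arr has length 8. Negative index -1 maps to positive index 8 + (-1) = 7. arr[7] = 2.
Sum: 18 + 2 = 20.

20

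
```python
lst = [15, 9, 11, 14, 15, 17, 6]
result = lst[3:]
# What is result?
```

lst has length 7. The slice lst[3:] selects indices [3, 4, 5, 6] (3->14, 4->15, 5->17, 6->6), giving [14, 15, 17, 6].

[14, 15, 17, 6]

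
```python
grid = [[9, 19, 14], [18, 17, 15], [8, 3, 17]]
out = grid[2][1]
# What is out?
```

grid[2] = [8, 3, 17]. Taking column 1 of that row yields 3.

3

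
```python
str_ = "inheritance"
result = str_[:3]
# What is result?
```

str_ has length 11. The slice str_[:3] selects indices [0, 1, 2] (0->'i', 1->'n', 2->'h'), giving 'inh'.

'inh'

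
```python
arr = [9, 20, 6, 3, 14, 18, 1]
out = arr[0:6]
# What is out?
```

arr has length 7. The slice arr[0:6] selects indices [0, 1, 2, 3, 4, 5] (0->9, 1->20, 2->6, 3->3, 4->14, 5->18), giving [9, 20, 6, 3, 14, 18].

[9, 20, 6, 3, 14, 18]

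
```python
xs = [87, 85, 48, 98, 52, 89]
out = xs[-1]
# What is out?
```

xs has length 6. Negative index -1 maps to positive index 6 + (-1) = 5. xs[5] = 89.

89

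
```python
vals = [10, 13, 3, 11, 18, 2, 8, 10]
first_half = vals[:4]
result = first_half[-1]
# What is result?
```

vals has length 8. The slice vals[:4] selects indices [0, 1, 2, 3] (0->10, 1->13, 2->3, 3->11), giving [10, 13, 3, 11]. So first_half = [10, 13, 3, 11]. Then first_half[-1] = 11.

11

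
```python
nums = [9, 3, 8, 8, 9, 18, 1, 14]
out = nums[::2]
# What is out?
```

nums has length 8. The slice nums[::2] selects indices [0, 2, 4, 6] (0->9, 2->8, 4->9, 6->1), giving [9, 8, 9, 1].

[9, 8, 9, 1]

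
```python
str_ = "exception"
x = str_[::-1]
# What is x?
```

str_ has length 9. The slice str_[::-1] selects indices [8, 7, 6, 5, 4, 3, 2, 1, 0] (8->'n', 7->'o', 6->'i', 5->'t', 4->'p', 3->'e', 2->'c', 1->'x', 0->'e'), giving 'noitpecxe'.

'noitpecxe'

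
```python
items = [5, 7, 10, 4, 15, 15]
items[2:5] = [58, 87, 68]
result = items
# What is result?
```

items starts as [5, 7, 10, 4, 15, 15] (length 6). The slice items[2:5] covers indices [2, 3, 4] with values [10, 4, 15]. Replacing that slice with [58, 87, 68] (same length) produces [5, 7, 58, 87, 68, 15].

[5, 7, 58, 87, 68, 15]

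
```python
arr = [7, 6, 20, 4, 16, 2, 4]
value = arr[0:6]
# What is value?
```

arr has length 7. The slice arr[0:6] selects indices [0, 1, 2, 3, 4, 5] (0->7, 1->6, 2->20, 3->4, 4->16, 5->2), giving [7, 6, 20, 4, 16, 2].

[7, 6, 20, 4, 16, 2]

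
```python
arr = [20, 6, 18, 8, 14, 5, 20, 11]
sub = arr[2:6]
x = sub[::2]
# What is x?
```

arr has length 8. The slice arr[2:6] selects indices [2, 3, 4, 5] (2->18, 3->8, 4->14, 5->5), giving [18, 8, 14, 5]. So sub = [18, 8, 14, 5]. sub has length 4. The slice sub[::2] selects indices [0, 2] (0->18, 2->14), giving [18, 14].

[18, 14]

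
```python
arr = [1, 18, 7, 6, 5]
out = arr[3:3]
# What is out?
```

arr has length 5. The slice arr[3:3] resolves to an empty index range, so the result is [].

[]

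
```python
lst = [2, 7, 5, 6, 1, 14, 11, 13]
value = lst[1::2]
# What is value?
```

lst has length 8. The slice lst[1::2] selects indices [1, 3, 5, 7] (1->7, 3->6, 5->14, 7->13), giving [7, 6, 14, 13].

[7, 6, 14, 13]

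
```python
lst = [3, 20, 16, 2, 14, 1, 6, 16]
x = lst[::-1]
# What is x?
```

lst has length 8. The slice lst[::-1] selects indices [7, 6, 5, 4, 3, 2, 1, 0] (7->16, 6->6, 5->1, 4->14, 3->2, 2->16, 1->20, 0->3), giving [16, 6, 1, 14, 2, 16, 20, 3].

[16, 6, 1, 14, 2, 16, 20, 3]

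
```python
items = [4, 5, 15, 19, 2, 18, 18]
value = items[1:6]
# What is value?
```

items has length 7. The slice items[1:6] selects indices [1, 2, 3, 4, 5] (1->5, 2->15, 3->19, 4->2, 5->18), giving [5, 15, 19, 2, 18].

[5, 15, 19, 2, 18]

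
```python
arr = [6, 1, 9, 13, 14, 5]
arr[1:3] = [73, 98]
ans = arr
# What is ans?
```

arr starts as [6, 1, 9, 13, 14, 5] (length 6). The slice arr[1:3] covers indices [1, 2] with values [1, 9]. Replacing that slice with [73, 98] (same length) produces [6, 73, 98, 13, 14, 5].

[6, 73, 98, 13, 14, 5]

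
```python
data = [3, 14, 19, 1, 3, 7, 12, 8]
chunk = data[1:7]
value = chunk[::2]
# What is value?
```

data has length 8. The slice data[1:7] selects indices [1, 2, 3, 4, 5, 6] (1->14, 2->19, 3->1, 4->3, 5->7, 6->12), giving [14, 19, 1, 3, 7, 12]. So chunk = [14, 19, 1, 3, 7, 12]. chunk has length 6. The slice chunk[::2] selects indices [0, 2, 4] (0->14, 2->1, 4->7), giving [14, 1, 7].

[14, 1, 7]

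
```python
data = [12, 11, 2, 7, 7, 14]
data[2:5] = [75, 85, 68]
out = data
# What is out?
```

data starts as [12, 11, 2, 7, 7, 14] (length 6). The slice data[2:5] covers indices [2, 3, 4] with values [2, 7, 7]. Replacing that slice with [75, 85, 68] (same length) produces [12, 11, 75, 85, 68, 14].

[12, 11, 75, 85, 68, 14]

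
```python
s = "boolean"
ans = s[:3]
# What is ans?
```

s has length 7. The slice s[:3] selects indices [0, 1, 2] (0->'b', 1->'o', 2->'o'), giving 'boo'.

'boo'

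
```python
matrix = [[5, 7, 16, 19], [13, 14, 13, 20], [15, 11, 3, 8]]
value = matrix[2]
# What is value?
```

matrix has 3 rows. Row 2 is [15, 11, 3, 8].

[15, 11, 3, 8]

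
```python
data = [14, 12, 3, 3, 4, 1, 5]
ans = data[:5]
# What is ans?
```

data has length 7. The slice data[:5] selects indices [0, 1, 2, 3, 4] (0->14, 1->12, 2->3, 3->3, 4->4), giving [14, 12, 3, 3, 4].

[14, 12, 3, 3, 4]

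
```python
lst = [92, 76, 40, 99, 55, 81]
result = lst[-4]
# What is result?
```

lst has length 6. Negative index -4 maps to positive index 6 + (-4) = 2. lst[2] = 40.

40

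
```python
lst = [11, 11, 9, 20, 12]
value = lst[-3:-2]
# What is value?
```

lst has length 5. The slice lst[-3:-2] selects indices [2] (2->9), giving [9].

[9]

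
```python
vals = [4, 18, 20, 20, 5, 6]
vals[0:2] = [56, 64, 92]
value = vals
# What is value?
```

vals starts as [4, 18, 20, 20, 5, 6] (length 6). The slice vals[0:2] covers indices [0, 1] with values [4, 18]. Replacing that slice with [56, 64, 92] (different length) produces [56, 64, 92, 20, 20, 5, 6].

[56, 64, 92, 20, 20, 5, 6]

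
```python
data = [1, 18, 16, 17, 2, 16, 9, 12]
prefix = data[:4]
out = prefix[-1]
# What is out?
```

data has length 8. The slice data[:4] selects indices [0, 1, 2, 3] (0->1, 1->18, 2->16, 3->17), giving [1, 18, 16, 17]. So prefix = [1, 18, 16, 17]. Then prefix[-1] = 17.

17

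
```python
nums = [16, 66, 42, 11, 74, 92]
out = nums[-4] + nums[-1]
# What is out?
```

nums has length 6. Negative index -4 maps to positive index 6 + (-4) = 2. nums[2] = 42.
nums has length 6. Negative index -1 maps to positive index 6 + (-1) = 5. nums[5] = 92.
Sum: 42 + 92 = 134.

134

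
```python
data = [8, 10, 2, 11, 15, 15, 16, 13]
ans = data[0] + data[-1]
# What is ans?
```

data has length 8. data[0] = 8.
data has length 8. Negative index -1 maps to positive index 8 + (-1) = 7. data[7] = 13.
Sum: 8 + 13 = 21.

21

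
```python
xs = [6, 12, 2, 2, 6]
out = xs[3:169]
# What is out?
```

xs has length 5. The slice xs[3:169] selects indices [3, 4] (3->2, 4->6), giving [2, 6].

[2, 6]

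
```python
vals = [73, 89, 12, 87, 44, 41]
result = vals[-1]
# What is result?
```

vals has length 6. Negative index -1 maps to positive index 6 + (-1) = 5. vals[5] = 41.

41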